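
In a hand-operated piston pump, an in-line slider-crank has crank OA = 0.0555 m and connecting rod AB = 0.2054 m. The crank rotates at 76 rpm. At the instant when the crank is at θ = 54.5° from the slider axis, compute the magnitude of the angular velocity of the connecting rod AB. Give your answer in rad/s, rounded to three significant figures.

ω = 7.959 rad/s (converted from 76 rpm).
The rod makes angle φ with the slider axis where L sinφ = r sinθ; differentiating, L cosφ·φ̇ = r ω cosθ.
L cosφ = √(L² − r² sin²θ) = 0.20037 m.
|ω_rod| = r ω |cosθ| / √(L² − r² sin²θ) = 0.0555·7.959·0.58070/0.20037 = 1.2801 rad/s.

1.28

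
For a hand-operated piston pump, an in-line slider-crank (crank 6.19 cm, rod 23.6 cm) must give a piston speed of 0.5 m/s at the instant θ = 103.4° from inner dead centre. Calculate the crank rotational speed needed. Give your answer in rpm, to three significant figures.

For an in-line slider-crank, |v_piston| = rω|sinθ|·[1 + r cosθ/√(L² − r² sin²θ)].
With r = 0.0619 m, L = 0.236 m, θ = 103.4°: the bracketed kinematic factor |dx/dθ| = 0.056429 m.
ω = v/|dx/dθ| = 0.5/0.056429 = 8.8606 rad/s.
N = 60ω/(2π) = 84.613 rpm.

84.6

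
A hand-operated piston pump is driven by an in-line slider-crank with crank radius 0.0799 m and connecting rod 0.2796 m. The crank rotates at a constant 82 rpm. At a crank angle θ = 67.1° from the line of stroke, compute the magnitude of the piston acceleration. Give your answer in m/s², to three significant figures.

1.10

ω = 2π·82/60 = 8.587 rad/s
x(θ) = r cosθ + √(L² − r² sin²θ); with ω constant, a = ω²·d²x/dθ².
d²x/dθ² = −r cosθ − r²(cos2θ)/√u − r⁴ sin²2θ/(4u^{3/2}),  u = L² − r² sin²θ = 0.0727588 m².
Substituting r = 0.0799 m, L = 0.2796 m, θ = 67.1°: d²x/dθ² = -0.014858 m.
a = ω²·d²x/dθ² = (8.587)²·(-0.014858) = -1.0956 m/s²;  |a| = 1.0956 m/s².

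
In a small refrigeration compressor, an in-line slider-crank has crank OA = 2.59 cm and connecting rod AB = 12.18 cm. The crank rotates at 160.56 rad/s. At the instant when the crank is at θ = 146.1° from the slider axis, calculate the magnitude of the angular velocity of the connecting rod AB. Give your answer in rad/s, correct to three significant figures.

ω = 160.6 rad/s
The rod makes angle φ with the slider axis where L sinφ = r sinθ; differentiating, L cosφ·φ̇ = r ω cosθ.
L cosφ = √(L² − r² sin²θ) = 0.12094 m.
|ω_rod| = r ω |cosθ| / √(L² − r² sin²θ) = 0.0259·160.6·0.83001/0.12094 = 28.54 rad/s.

28.5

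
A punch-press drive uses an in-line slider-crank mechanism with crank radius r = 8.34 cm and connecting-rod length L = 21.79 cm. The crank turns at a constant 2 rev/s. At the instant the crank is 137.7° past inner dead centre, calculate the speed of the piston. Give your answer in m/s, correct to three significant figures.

0.499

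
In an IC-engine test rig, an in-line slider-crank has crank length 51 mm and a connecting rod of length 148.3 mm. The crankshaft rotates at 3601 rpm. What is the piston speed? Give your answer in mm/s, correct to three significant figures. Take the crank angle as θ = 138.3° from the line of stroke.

9420

ω = 2π·3601/60 = 377.1 rad/s
For an in-line slider-crank, x = r cosθ + √(L² − r² sin²θ), so v = −rω sinθ·[1 + r cosθ/√(L² − r² sin²θ)].
With r = 0.051 m, L = 0.1483 m, θ = 138.3°: √(L² − r² sin²θ) = 0.14437 m.
v = −0.051·377.1·0.66523·[1 + 0.051·-0.74664/0.14437] = -9.4192 m/s.
|v| = 9.4192 m/s = 9419.2 mm/s.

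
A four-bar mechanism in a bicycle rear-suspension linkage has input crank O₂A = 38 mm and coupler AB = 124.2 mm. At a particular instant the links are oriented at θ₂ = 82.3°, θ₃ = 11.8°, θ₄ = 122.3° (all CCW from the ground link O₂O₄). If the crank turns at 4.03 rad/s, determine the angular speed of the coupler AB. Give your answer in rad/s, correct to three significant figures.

0.846

ω₂ = 4.03 rad/s
Differentiating the loop-closure r₂e^{iθ₂}+r₃e^{iθ₃}=r₁+r₄e^{iθ₄} gives r₂ω₂e^{iθ₂}+r₃ω₃e^{iθ₃}=r₄ω₄e^{iθ₄}.
Eliminating the other unknown: ω₃ = r₂ω₂ sin(θ₄−θ₂) / [r₃ sin(θ₃−θ₄)].
Numerator sine = +0.64279; denominator sine = -0.93667.
Result = 0.038·4.03·(+0.64279) / (0.1242·(-0.93667)) = -0.84615 rad/s; magnitude 0.84615 rad/s.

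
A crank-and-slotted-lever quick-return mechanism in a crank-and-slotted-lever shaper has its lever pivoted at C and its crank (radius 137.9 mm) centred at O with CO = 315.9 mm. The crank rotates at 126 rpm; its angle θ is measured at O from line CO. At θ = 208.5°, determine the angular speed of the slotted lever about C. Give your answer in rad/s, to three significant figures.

ω = 13.19 rad/s (from 126 rpm).
Crank pin A relative to C: A = (d + r cosθ, r sinθ); lever angle φ = atan2(r sinθ, d + r cosθ).
Differentiating tanφ: φ̇ = rω(d cosθ + r)/(d² + r² + 2dr cosθ).
d² + r² + 2dr cosθ = |CA|² = 0.0422421 m²;  d cosθ + r = -0.13972 m.
|ω_lever| = |0.1379·13.19·-0.13972| / 0.0422421 = 6.0183 rad/s.

6.02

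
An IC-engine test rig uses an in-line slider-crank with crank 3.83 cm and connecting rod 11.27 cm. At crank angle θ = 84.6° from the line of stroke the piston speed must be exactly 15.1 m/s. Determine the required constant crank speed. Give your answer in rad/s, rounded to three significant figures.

383

For an in-line slider-crank, |v_piston| = rω|sinθ|·[1 + r cosθ/√(L² − r² sin²θ)].
With r = 0.0383 m, L = 0.1127 m, θ = 84.6°: the bracketed kinematic factor |dx/dθ| = 0.039426 m.
ω = v/|dx/dθ| = 15.1/0.039426 = 383 rad/s.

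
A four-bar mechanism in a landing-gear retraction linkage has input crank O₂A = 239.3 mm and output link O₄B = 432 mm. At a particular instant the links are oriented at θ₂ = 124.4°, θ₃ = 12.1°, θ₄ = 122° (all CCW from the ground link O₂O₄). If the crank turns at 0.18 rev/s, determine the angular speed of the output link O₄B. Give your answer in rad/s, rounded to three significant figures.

0.616

ω₂ = 1.131 rad/s (from 0.18 rev/s).
Differentiating the loop-closure r₂e^{iθ₂}+r₃e^{iθ₃}=r₁+r₄e^{iθ₄} gives r₂ω₂e^{iθ₂}+r₃ω₃e^{iθ₃}=r₄ω₄e^{iθ₄}.
Eliminating the other unknown: ω₄ = r₂ω₂ sin(θ₂−θ₃) / [r₄ sin(θ₄−θ₃)].
Numerator sine = +0.92521; denominator sine = +0.94029.
Result = 0.2393·1.131·(+0.92521) / (0.432·(+0.94029)) = +0.61644 rad/s; magnitude 0.61644 rad/s.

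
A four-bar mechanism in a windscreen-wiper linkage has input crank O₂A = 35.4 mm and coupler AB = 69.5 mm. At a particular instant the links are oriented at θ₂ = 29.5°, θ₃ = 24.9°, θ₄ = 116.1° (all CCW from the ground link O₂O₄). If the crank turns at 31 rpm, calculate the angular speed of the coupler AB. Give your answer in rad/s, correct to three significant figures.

1.65

ω₂ = 3.246 rad/s (from 31 rpm).
Differentiating the loop-closure r₂e^{iθ₂}+r₃e^{iθ₃}=r₁+r₄e^{iθ₄} gives r₂ω₂e^{iθ₂}+r₃ω₃e^{iθ₃}=r₄ω₄e^{iθ₄}.
Eliminating the other unknown: ω₃ = r₂ω₂ sin(θ₄−θ₂) / [r₃ sin(θ₃−θ₄)].
Numerator sine = +0.99824; denominator sine = -0.99978.
Result = 0.0354·3.246·(+0.99824) / (0.0695·(-0.99978)) = -1.651 rad/s; magnitude 1.651 rad/s.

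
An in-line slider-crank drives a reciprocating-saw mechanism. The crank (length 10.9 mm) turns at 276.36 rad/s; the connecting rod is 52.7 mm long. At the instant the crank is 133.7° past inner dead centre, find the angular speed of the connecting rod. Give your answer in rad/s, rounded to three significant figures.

ω = 276.4 rad/s
The rod makes angle φ with the slider axis where L sinφ = r sinθ; differentiating, L cosφ·φ̇ = r ω cosθ.
L cosφ = √(L² − r² sin²θ) = 0.052107 m.
|ω_rod| = r ω |cosθ| / √(L² − r² sin²θ) = 0.0109·276.4·0.69088/0.052107 = 39.94 rad/s.

39.9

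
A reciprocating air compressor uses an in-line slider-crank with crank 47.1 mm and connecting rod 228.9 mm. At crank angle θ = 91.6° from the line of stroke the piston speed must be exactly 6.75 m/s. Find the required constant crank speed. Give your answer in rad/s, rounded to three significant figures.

For an in-line slider-crank, |v_piston| = rω|sinθ|·[1 + r cosθ/√(L² − r² sin²θ)].
With r = 0.0471 m, L = 0.2289 m, θ = 91.6°: the bracketed kinematic factor |dx/dθ| = 0.046805 m.
ω = v/|dx/dθ| = 6.75/0.046805 = 144.21 rad/s.

144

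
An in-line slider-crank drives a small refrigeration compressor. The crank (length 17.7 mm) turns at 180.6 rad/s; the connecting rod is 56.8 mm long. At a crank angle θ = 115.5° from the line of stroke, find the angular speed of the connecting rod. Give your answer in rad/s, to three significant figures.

25.2

ω = 180.6 rad/s
The rod makes angle φ with the slider axis where L sinφ = r sinθ; differentiating, L cosφ·φ̇ = r ω cosθ.
L cosφ = √(L² − r² sin²θ) = 0.054507 m.
|ω_rod| = r ω |cosθ| / √(L² − r² sin²θ) = 0.0177·180.6·0.43051/0.054507 = 25.248 rad/s.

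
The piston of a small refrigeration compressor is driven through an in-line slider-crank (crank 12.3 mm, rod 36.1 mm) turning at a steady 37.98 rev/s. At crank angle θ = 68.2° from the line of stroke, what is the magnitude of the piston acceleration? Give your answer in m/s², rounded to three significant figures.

ω = 2π·38 = 238.6 rad/s
x(θ) = r cosθ + √(L² − r² sin²θ); with ω constant, a = ω²·d²x/dθ².
d²x/dθ² = −r cosθ − r²(cos2θ)/√u − r⁴ sin²2θ/(4u^{3/2}),  u = L² − r² sin²θ = 0.00117279 m².
Substituting r = 0.0123 m, L = 0.0361 m, θ = 68.2°: d²x/dθ² = -0.0014364 m.
a = ω²·d²x/dθ² = (238.6)²·(-0.0014364) = -81.797 m/s²;  |a| = 81.797 m/s².

81.8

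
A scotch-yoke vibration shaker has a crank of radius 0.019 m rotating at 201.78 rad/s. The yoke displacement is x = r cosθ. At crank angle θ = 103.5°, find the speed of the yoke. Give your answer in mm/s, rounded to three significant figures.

ω = 201.8 rad/s
x = r cosθ ⇒ ẋ = −rω sinθ.
|v| = rω|sinθ| = 0.019·201.8·|sin 103.5°| = 3.7279 m/s = 3727.9 mm/s.

3730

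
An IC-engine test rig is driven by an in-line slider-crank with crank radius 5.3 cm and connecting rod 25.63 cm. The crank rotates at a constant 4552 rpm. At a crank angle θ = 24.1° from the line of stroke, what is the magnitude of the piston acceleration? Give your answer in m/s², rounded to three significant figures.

ω = 2π·4552/60 = 476.7 rad/s
x(θ) = r cosθ + √(L² − r² sin²θ); with ω constant, a = ω²·d²x/dθ².
d²x/dθ² = −r cosθ − r²(cos2θ)/√u − r⁴ sin²2θ/(4u^{3/2}),  u = L² − r² sin²θ = 0.0652213 m².
Substituting r = 0.053 m, L = 0.2563 m, θ = 24.1°: d²x/dθ² = -0.055777 m.
a = ω²·d²x/dθ² = (476.7)²·(-0.055777) = -12674 m/s²;  |a| = 12674 m/s².

12700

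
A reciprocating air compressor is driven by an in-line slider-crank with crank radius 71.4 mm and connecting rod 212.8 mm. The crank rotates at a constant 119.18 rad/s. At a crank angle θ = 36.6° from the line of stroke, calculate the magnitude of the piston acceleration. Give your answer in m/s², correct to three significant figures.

924

ω = 119.2 rad/s
x(θ) = r cosθ + √(L² − r² sin²θ); with ω constant, a = ω²·d²x/dθ².
d²x/dθ² = −r cosθ − r²(cos2θ)/√u − r⁴ sin²2θ/(4u^{3/2}),  u = L² − r² sin²θ = 0.0434716 m².
Substituting r = 0.0714 m, L = 0.2128 m, θ = 36.6°: d²x/dθ² = -0.065045 m.
a = ω²·d²x/dθ² = (119.2)²·(-0.065045) = -923.89 m/s²;  |a| = 923.89 m/s².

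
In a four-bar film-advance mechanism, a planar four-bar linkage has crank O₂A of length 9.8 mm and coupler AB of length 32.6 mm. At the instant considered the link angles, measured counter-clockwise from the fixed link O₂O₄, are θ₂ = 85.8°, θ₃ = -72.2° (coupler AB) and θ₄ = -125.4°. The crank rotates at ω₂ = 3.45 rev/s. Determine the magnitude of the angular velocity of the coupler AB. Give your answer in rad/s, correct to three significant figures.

4.22

ω₂ = 21.68 rad/s (from 3.45 rev/s).
Differentiating the loop-closure r₂e^{iθ₂}+r₃e^{iθ₃}=r₁+r₄e^{iθ₄} gives r₂ω₂e^{iθ₂}+r₃ω₃e^{iθ₃}=r₄ω₄e^{iθ₄}.
Eliminating the other unknown: ω₃ = r₂ω₂ sin(θ₄−θ₂) / [r₃ sin(θ₃−θ₄)].
Numerator sine = +0.51803; denominator sine = +0.80073.
Result = 0.0098·21.68·(+0.51803) / (0.0326·(+0.80073)) = +4.2157 rad/s; magnitude 4.2157 rad/s.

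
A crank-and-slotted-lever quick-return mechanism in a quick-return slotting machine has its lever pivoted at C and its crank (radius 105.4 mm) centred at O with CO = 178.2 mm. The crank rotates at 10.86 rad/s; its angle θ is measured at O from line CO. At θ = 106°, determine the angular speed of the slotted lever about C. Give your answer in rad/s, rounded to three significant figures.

ω = 10.86 rad/s
Crank pin A relative to C: A = (d + r cosθ, r sinθ); lever angle φ = atan2(r sinθ, d + r cosθ).
Differentiating tanφ: φ̇ = rω(d cosθ + r)/(d² + r² + 2dr cosθ).
d² + r² + 2dr cosθ = |CA|² = 0.0325102 m²;  d cosθ + r = +0.056281 m.
|ω_lever| = |0.1054·10.86·+0.056281| / 0.0325102 = 1.9816 rad/s.

1.98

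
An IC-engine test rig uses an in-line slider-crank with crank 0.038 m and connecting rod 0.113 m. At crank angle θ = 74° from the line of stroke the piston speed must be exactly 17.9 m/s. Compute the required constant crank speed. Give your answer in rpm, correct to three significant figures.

For an in-line slider-crank, |v_piston| = rω|sinθ|·[1 + r cosθ/√(L² − r² sin²θ)].
With r = 0.038 m, L = 0.113 m, θ = 74°: the bracketed kinematic factor |dx/dθ| = 0.040106 m.
ω = v/|dx/dθ| = 17.9/0.040106 = 446.32 rad/s.
N = 60ω/(2π) = 4262 rpm.

4260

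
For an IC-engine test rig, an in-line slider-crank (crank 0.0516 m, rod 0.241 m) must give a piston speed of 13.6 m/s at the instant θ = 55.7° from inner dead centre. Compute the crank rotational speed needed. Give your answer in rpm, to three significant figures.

2710

For an in-line slider-crank, |v_piston| = rω|sinθ|·[1 + r cosθ/√(L² − r² sin²θ)].
With r = 0.0516 m, L = 0.241 m, θ = 55.7°: the bracketed kinematic factor |dx/dθ| = 0.047852 m.
ω = v/|dx/dθ| = 13.6/0.047852 = 284.21 rad/s.
N = 60ω/(2π) = 2714 rpm.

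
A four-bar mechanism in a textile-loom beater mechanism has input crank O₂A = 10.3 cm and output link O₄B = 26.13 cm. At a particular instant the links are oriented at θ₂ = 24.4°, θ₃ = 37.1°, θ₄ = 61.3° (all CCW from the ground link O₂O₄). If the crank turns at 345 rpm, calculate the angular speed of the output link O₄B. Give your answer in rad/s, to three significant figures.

7.64

ω₂ = 36.13 rad/s (from 345 rpm).
Differentiating the loop-closure r₂e^{iθ₂}+r₃e^{iθ₃}=r₁+r₄e^{iθ₄} gives r₂ω₂e^{iθ₂}+r₃ω₃e^{iθ₃}=r₄ω₄e^{iθ₄}.
Eliminating the other unknown: ω₄ = r₂ω₂ sin(θ₂−θ₃) / [r₄ sin(θ₄−θ₃)].
Numerator sine = -0.21985; denominator sine = +0.40992.
Result = 0.103·36.13·(-0.21985) / (0.2613·(+0.40992)) = -7.6377 rad/s; magnitude 7.6377 rad/s.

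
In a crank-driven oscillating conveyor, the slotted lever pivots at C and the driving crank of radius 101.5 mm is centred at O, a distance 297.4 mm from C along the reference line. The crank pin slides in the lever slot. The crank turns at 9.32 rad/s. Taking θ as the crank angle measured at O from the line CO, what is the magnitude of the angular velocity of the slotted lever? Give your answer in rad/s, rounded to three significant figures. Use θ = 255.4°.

0.301

ω = 9.32 rad/s
Crank pin A relative to C: A = (d + r cosθ, r sinθ); lever angle φ = atan2(r sinθ, d + r cosθ).
Differentiating tanφ: φ̇ = rω(d cosθ + r)/(d² + r² + 2dr cosθ).
d² + r² + 2dr cosθ = |CA|² = 0.083531 m²;  d cosθ + r = +0.026535 m.
|ω_lever| = |0.1015·9.32·+0.026535| / 0.083531 = 0.3005 rad/s.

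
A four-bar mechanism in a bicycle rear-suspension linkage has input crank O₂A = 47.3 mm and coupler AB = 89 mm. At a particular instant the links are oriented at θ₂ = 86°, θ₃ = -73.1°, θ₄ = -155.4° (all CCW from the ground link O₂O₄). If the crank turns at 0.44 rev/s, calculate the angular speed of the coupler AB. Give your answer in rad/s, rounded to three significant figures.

1.30

ω₂ = 2.765 rad/s (from 0.44 rev/s).
Differentiating the loop-closure r₂e^{iθ₂}+r₃e^{iθ₃}=r₁+r₄e^{iθ₄} gives r₂ω₂e^{iθ₂}+r₃ω₃e^{iθ₃}=r₄ω₄e^{iθ₄}.
Eliminating the other unknown: ω₃ = r₂ω₂ sin(θ₄−θ₂) / [r₃ sin(θ₃−θ₄)].
Numerator sine = +0.87798; denominator sine = +0.99098.
Result = 0.0473·2.765·(+0.87798) / (0.089·(+0.99098)) = +1.3017 rad/s; magnitude 1.3017 rad/s.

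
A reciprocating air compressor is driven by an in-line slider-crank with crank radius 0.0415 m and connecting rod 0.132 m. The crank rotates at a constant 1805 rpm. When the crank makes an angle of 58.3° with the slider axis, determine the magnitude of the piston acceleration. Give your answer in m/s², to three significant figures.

ω = 2π·1805/60 = 189 rad/s
x(θ) = r cosθ + √(L² − r² sin²θ); with ω constant, a = ω²·d²x/dθ².
d²x/dθ² = −r cosθ − r²(cos2θ)/√u − r⁴ sin²2θ/(4u^{3/2}),  u = L² − r² sin²θ = 0.0161773 m².
Substituting r = 0.0415 m, L = 0.132 m, θ = 58.3°: d²x/dθ² = -0.016032 m.
a = ω²·d²x/dθ² = (189)²·(-0.016032) = -572.8 m/s²;  |a| = 572.8 m/s².

573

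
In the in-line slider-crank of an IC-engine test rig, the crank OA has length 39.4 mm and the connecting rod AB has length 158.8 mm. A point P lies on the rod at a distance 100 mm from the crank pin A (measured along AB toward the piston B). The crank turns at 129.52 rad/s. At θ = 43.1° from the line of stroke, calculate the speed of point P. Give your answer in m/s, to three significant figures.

ω = 129.5 rad/s.  Crank-pin speed |V_A| = rω = 5.1031 m/s, perpendicular to OA.
Rod angle: sinφ = −(r/L) sinθ ⇒ φ = -9.760°; ω_rod = −rω cosθ/√(L²−r²sin²θ) = -23.809 rad/s.
V_P = V_A + ω_rod × AP, with AP = 0.1 m along the rod.
Components: V_Px = −rω sinθ − a·ω_rod·sinφ = -3.8904 m/s;  V_Py = rω cosθ + a·ω_rod·cosφ = +1.3797 m/s.
|V_P| = √(V_Px² + V_Py²) = 4.1278 m/s.

4.13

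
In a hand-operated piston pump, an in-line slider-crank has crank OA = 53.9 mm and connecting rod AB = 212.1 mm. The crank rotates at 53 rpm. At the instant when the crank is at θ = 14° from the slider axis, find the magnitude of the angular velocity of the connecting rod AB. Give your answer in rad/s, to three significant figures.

1.37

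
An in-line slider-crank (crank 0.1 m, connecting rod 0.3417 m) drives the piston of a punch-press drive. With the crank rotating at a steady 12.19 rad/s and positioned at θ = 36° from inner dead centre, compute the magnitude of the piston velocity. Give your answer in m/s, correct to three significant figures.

ω = 12.19 rad/s
For an in-line slider-crank, x = r cosθ + √(L² − r² sin²θ), so v = −rω sinθ·[1 + r cosθ/√(L² − r² sin²θ)].
With r = 0.1 m, L = 0.3417 m, θ = 36°: √(L² − r² sin²θ) = 0.33661 m.
v = −0.1·12.19·0.58779·[1 + 0.1·0.80902/0.33661] = -0.88872 m/s.
|v| = 0.88872 m/s.

0.889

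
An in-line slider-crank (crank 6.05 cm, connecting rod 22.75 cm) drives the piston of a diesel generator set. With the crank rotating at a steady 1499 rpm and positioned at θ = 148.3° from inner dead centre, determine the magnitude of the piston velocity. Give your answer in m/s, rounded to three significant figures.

ω = 2π·1499/60 = 157 rad/s
For an in-line slider-crank, x = r cosθ + √(L² − r² sin²θ), so v = −rω sinθ·[1 + r cosθ/√(L² − r² sin²θ)].
With r = 0.0605 m, L = 0.2275 m, θ = 148.3°: √(L² − r² sin²θ) = 0.22527 m.
v = −0.0605·157·0.52547·[1 + 0.0605·-0.85081/0.22527] = -3.8501 m/s.
|v| = 3.8501 m/s.

3.85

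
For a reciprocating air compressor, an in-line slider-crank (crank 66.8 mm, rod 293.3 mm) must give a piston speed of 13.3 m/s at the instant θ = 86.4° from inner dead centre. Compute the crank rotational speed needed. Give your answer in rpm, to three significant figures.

1880

For an in-line slider-crank, |v_piston| = rω|sinθ|·[1 + r cosθ/√(L² − r² sin²θ)].
With r = 0.0668 m, L = 0.2933 m, θ = 86.4°: the bracketed kinematic factor |dx/dθ| = 0.067647 m.
ω = v/|dx/dθ| = 13.3/0.067647 = 196.61 rad/s.
N = 60ω/(2π) = 1877.5 rpm.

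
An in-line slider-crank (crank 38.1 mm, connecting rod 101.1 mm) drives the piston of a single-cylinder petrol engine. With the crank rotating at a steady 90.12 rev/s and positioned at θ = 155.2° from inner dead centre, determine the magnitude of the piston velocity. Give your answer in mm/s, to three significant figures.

ω = 2π·90.1 = 566.2 rad/s
For an in-line slider-crank, x = r cosθ + √(L² − r² sin²θ), so v = −rω sinθ·[1 + r cosθ/√(L² − r² sin²θ)].
With r = 0.0381 m, L = 0.1011 m, θ = 155.2°: √(L² − r² sin²θ) = 0.099829 m.
v = −0.0381·566.2·0.41945·[1 + 0.0381·-0.90778/0.099829] = -5.914 m/s.
|v| = 5.914 m/s = 5914 mm/s.

5910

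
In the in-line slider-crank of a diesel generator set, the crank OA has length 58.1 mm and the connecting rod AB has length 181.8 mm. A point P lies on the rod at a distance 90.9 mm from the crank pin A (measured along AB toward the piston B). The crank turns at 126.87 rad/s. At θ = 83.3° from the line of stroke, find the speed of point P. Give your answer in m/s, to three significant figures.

7.48

ω = 126.9 rad/s.  Crank-pin speed |V_A| = rω = 7.3711 m/s, perpendicular to OA.
Rod angle: sinφ = −(r/L) sinθ ⇒ φ = -18.506°; ω_rod = −rω cosθ/√(L²−r²sin²θ) = -4.9884 rad/s.
V_P = V_A + ω_rod × AP, with AP = 0.0909 m along the rod.
Components: V_Px = −rω sinθ − a·ω_rod·sinφ = -7.4647 m/s;  V_Py = rω cosθ + a·ω_rod·cosφ = +0.43 m/s.
|V_P| = √(V_Px² + V_Py²) = 7.4771 m/s.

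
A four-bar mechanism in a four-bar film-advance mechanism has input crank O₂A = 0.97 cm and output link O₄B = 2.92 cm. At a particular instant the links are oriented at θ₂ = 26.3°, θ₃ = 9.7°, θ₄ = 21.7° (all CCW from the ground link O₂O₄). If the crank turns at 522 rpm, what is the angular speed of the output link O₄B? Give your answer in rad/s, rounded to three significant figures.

ω₂ = 54.66 rad/s (from 522 rpm).
Differentiating the loop-closure r₂e^{iθ₂}+r₃e^{iθ₃}=r₁+r₄e^{iθ₄} gives r₂ω₂e^{iθ₂}+r₃ω₃e^{iθ₃}=r₄ω₄e^{iθ₄}.
Eliminating the other unknown: ω₄ = r₂ω₂ sin(θ₂−θ₃) / [r₄ sin(θ₄−θ₃)].
Numerator sine = +0.28569; denominator sine = +0.20791.
Result = 0.0097·54.66·(+0.28569) / (0.0292·(+0.20791)) = +24.952 rad/s; magnitude 24.952 rad/s.

25.0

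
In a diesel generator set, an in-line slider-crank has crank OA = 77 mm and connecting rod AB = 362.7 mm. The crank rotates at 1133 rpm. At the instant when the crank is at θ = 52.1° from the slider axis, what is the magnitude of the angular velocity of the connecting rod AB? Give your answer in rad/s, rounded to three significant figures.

15.7

ω = 118.6 rad/s (converted from 1133 rpm).
The rod makes angle φ with the slider axis where L sinφ = r sinθ; differentiating, L cosφ·φ̇ = r ω cosθ.
L cosφ = √(L² − r² sin²θ) = 0.35757 m.
|ω_rod| = r ω |cosθ| / √(L² − r² sin²θ) = 0.077·118.6·0.61429/0.35757 = 15.695 rad/s.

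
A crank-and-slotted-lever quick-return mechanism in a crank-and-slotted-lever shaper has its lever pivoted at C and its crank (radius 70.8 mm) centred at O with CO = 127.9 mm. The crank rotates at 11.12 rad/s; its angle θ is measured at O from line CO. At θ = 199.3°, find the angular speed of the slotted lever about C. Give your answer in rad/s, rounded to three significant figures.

ω = 11.12 rad/s
Crank pin A relative to C: A = (d + r cosθ, r sinθ); lever angle φ = atan2(r sinθ, d + r cosθ).
Differentiating tanφ: φ̇ = rω(d cosθ + r)/(d² + r² + 2dr cosθ).
d² + r² + 2dr cosθ = |CA|² = 0.00427821 m²;  d cosθ + r = -0.049912 m.
|ω_lever| = |0.0708·11.12·-0.049912| / 0.00427821 = 9.1851 rad/s.

9.19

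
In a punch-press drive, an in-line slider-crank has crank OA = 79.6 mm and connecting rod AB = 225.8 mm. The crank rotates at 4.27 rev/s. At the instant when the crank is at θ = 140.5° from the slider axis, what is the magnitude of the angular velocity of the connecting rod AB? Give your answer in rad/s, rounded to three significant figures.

7.49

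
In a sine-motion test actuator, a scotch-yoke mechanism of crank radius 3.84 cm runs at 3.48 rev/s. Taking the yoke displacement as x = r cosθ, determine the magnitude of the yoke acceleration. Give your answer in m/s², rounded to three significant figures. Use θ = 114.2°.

ω = 21.87 rad/s (from 3.48 rev/s).
x = r cosθ ⇒ ẍ = −rω² cosθ (ω constant).
|a| = rω²|cosθ| = 0.0384·(21.87)²·|cos 114.2°| = 7.5258 m/s².

7.53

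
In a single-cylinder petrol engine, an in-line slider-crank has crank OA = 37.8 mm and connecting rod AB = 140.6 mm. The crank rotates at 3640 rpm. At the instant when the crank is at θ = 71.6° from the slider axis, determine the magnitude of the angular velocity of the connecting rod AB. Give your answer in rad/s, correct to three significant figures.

33.5

ω = 381.2 rad/s (converted from 3640 rpm).
The rod makes angle φ with the slider axis where L sinφ = r sinθ; differentiating, L cosφ·φ̇ = r ω cosθ.
L cosφ = √(L² − r² sin²θ) = 0.13595 m.
|ω_rod| = r ω |cosθ| / √(L² − r² sin²θ) = 0.0378·381.2·0.31565/0.13595 = 33.454 rad/s.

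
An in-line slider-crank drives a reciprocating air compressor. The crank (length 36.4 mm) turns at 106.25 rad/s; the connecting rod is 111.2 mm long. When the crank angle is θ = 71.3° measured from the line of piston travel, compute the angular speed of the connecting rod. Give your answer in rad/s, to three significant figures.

ω = 106.2 rad/s
The rod makes angle φ with the slider axis where L sinφ = r sinθ; differentiating, L cosφ·φ̇ = r ω cosθ.
L cosφ = √(L² − r² sin²θ) = 0.10572 m.
|ω_rod| = r ω |cosθ| / √(L² − r² sin²θ) = 0.0364·106.2·0.32061/0.10572 = 11.729 rad/s.

11.7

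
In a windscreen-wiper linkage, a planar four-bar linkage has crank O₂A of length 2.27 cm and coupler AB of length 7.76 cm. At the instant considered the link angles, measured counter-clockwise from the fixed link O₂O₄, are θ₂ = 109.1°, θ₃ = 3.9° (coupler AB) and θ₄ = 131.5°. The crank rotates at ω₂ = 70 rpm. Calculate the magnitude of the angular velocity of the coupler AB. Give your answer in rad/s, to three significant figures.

1.03

ω₂ = 7.33 rad/s (from 70 rpm).
Differentiating the loop-closure r₂e^{iθ₂}+r₃e^{iθ₃}=r₁+r₄e^{iθ₄} gives r₂ω₂e^{iθ₂}+r₃ω₃e^{iθ₃}=r₄ω₄e^{iθ₄}.
Eliminating the other unknown: ω₃ = r₂ω₂ sin(θ₄−θ₂) / [r₃ sin(θ₃−θ₄)].
Numerator sine = +0.38107; denominator sine = -0.79229.
Result = 0.0227·7.33·(+0.38107) / (0.0776·(-0.79229)) = -1.0314 rad/s; magnitude 1.0314 rad/s.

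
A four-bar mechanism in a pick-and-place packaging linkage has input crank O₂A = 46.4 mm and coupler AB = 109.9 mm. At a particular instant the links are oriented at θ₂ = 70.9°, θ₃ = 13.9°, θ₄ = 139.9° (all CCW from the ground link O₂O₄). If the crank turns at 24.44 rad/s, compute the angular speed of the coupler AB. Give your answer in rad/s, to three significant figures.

ω₂ = 24.44 rad/s
Differentiating the loop-closure r₂e^{iθ₂}+r₃e^{iθ₃}=r₁+r₄e^{iθ₄} gives r₂ω₂e^{iθ₂}+r₃ω₃e^{iθ₃}=r₄ω₄e^{iθ₄}.
Eliminating the other unknown: ω₃ = r₂ω₂ sin(θ₄−θ₂) / [r₃ sin(θ₃−θ₄)].
Numerator sine = +0.93358; denominator sine = -0.80902.
Result = 0.0464·24.44·(+0.93358) / (0.1099·(-0.80902)) = -11.907 rad/s; magnitude 11.907 rad/s.

11.9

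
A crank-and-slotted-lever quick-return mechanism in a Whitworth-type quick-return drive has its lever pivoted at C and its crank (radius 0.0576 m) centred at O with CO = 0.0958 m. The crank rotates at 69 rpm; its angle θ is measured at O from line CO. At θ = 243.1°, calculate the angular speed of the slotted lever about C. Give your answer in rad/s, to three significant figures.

ω = 7.226 rad/s (from 69 rpm).
Crank pin A relative to C: A = (d + r cosθ, r sinθ); lever angle φ = atan2(r sinθ, d + r cosθ).
Differentiating tanφ: φ̇ = rω(d cosθ + r)/(d² + r² + 2dr cosθ).
d² + r² + 2dr cosθ = |CA|² = 0.00750226 m²;  d cosθ + r = +0.014257 m.
|ω_lever| = |0.0576·7.226·+0.014257| / 0.00750226 = 0.79091 rad/s.

0.791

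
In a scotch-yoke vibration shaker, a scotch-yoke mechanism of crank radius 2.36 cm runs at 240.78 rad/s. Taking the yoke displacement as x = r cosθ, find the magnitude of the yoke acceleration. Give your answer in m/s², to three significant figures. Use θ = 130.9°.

896

ω = 240.8 rad/s
x = r cosθ ⇒ ẍ = −rω² cosθ (ω constant).
|a| = rω²|cosθ| = 0.0236·(240.8)²·|cos 130.9°| = 895.82 m/s².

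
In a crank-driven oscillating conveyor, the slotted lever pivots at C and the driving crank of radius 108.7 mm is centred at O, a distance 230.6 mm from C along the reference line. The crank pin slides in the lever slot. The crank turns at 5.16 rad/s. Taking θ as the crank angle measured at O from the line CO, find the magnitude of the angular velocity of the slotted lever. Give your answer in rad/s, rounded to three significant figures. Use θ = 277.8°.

1.09

ω = 5.16 rad/s
Crank pin A relative to C: A = (d + r cosθ, r sinθ); lever angle φ = atan2(r sinθ, d + r cosθ).
Differentiating tanφ: φ̇ = rω(d cosθ + r)/(d² + r² + 2dr cosθ).
d² + r² + 2dr cosθ = |CA|² = 0.0717958 m²;  d cosθ + r = +0.14 m.
|ω_lever| = |0.1087·5.16·+0.14| / 0.0717958 = 1.0937 rad/s.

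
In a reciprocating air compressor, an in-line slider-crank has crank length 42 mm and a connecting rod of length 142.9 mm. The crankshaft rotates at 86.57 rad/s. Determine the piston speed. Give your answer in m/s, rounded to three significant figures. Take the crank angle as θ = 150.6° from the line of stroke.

ω = 86.57 rad/s
For an in-line slider-crank, x = r cosθ + √(L² − r² sin²θ), so v = −rω sinθ·[1 + r cosθ/√(L² − r² sin²θ)].
With r = 0.042 m, L = 0.1429 m, θ = 150.6°: √(L² − r² sin²θ) = 0.1414 m.
v = −0.042·86.57·0.49090·[1 + 0.042·-0.87121/0.1414] = -1.323 m/s.
|v| = 1.323 m/s.

1.32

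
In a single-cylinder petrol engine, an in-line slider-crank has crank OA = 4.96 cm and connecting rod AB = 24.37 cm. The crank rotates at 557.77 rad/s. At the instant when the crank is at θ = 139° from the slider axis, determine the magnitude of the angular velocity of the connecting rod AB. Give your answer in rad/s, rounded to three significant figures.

86.5

ω = 557.8 rad/s
The rod makes angle φ with the slider axis where L sinφ = r sinθ; differentiating, L cosφ·φ̇ = r ω cosθ.
L cosφ = √(L² − r² sin²θ) = 0.24152 m.
|ω_rod| = r ω |cosθ| / √(L² − r² sin²θ) = 0.0496·557.8·0.75471/0.24152 = 86.451 rad/s.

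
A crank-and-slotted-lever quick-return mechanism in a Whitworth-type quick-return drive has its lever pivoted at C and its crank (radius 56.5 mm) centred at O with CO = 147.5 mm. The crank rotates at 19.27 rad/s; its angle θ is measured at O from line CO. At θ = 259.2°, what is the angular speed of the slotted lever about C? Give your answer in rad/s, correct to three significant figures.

1.44

ω = 19.27 rad/s
Crank pin A relative to C: A = (d + r cosθ, r sinθ); lever angle φ = atan2(r sinθ, d + r cosθ).
Differentiating tanφ: φ̇ = rω(d cosθ + r)/(d² + r² + 2dr cosθ).
d² + r² + 2dr cosθ = |CA|² = 0.0218253 m²;  d cosθ + r = +0.028861 m.
|ω_lever| = |0.0565·19.27·+0.028861| / 0.0218253 = 1.4397 rad/s.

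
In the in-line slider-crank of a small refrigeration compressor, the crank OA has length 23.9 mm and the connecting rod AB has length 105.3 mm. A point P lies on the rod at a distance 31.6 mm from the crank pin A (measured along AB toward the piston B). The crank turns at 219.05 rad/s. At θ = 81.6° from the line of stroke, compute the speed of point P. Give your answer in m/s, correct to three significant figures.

5.26

ω = 219.1 rad/s.  Crank-pin speed |V_A| = rω = 5.2353 m/s, perpendicular to OA.
Rod angle: sinφ = −(r/L) sinθ ⇒ φ = -12.976°; ω_rod = −rω cosθ/√(L²−r²sin²θ) = -7.4533 rad/s.
V_P = V_A + ω_rod × AP, with AP = 0.0316 m along the rod.
Components: V_Px = −rω sinθ − a·ω_rod·sinφ = -5.232 m/s;  V_Py = rω cosθ + a·ω_rod·cosφ = +0.53528 m/s.
|V_P| = √(V_Px² + V_Py²) = 5.2593 m/s.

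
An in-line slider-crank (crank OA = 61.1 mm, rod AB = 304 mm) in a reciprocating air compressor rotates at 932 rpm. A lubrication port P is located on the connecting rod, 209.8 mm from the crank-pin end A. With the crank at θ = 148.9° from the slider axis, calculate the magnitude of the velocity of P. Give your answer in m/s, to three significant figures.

ω = 97.6 rad/s.  Crank-pin speed |V_A| = rω = 5.9633 m/s, perpendicular to OA.
Rod angle: sinφ = −(r/L) sinθ ⇒ φ = -5.959°; ω_rod = −rω cosθ/√(L²−r²sin²θ) = +16.888 rad/s.
V_P = V_A + ω_rod × AP, with AP = 0.2098 m along the rod.
Components: V_Px = −rω sinθ − a·ω_rod·sinφ = -2.7124 m/s;  V_Py = rω cosθ + a·ω_rod·cosφ = -1.5822 m/s.
|V_P| = √(V_Px² + V_Py²) = 3.1402 m/s.

3.14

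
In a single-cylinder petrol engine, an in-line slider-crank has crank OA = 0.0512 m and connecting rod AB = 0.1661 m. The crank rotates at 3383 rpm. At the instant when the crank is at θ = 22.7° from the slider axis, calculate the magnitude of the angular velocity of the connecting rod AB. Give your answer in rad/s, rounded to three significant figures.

101

ω = 354.3 rad/s (converted from 3383 rpm).
The rod makes angle φ with the slider axis where L sinφ = r sinθ; differentiating, L cosφ·φ̇ = r ω cosθ.
L cosφ = √(L² − r² sin²θ) = 0.16492 m.
|ω_rod| = r ω |cosθ| / √(L² − r² sin²θ) = 0.0512·354.3·0.92254/0.16492 = 101.46 rad/s.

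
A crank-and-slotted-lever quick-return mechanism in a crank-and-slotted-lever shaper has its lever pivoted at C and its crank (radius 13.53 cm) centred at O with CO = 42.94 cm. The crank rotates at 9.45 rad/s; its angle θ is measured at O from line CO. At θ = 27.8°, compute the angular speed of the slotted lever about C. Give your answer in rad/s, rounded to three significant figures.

2.16

ω = 9.45 rad/s
Crank pin A relative to C: A = (d + r cosθ, r sinθ); lever angle φ = atan2(r sinθ, d + r cosθ).
Differentiating tanφ: φ̇ = rω(d cosθ + r)/(d² + r² + 2dr cosθ).
d² + r² + 2dr cosθ = |CA|² = 0.305475 m²;  d cosθ + r = +0.51514 m.
|ω_lever| = |0.1353·9.45·+0.51514| / 0.305475 = 2.1561 rad/s.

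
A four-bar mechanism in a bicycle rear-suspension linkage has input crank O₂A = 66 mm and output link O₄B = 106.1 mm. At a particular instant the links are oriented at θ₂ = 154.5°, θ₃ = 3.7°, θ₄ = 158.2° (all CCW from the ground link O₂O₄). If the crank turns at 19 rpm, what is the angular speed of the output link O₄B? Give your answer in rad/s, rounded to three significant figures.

1.40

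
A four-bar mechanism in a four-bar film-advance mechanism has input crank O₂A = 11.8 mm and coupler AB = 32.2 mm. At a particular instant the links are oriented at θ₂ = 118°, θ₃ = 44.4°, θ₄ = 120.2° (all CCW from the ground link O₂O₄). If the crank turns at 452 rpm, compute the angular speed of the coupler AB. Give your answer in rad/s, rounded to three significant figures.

ω₂ = 47.33 rad/s (from 452 rpm).
Differentiating the loop-closure r₂e^{iθ₂}+r₃e^{iθ₃}=r₁+r₄e^{iθ₄} gives r₂ω₂e^{iθ₂}+r₃ω₃e^{iθ₃}=r₄ω₄e^{iθ₄}.
Eliminating the other unknown: ω₃ = r₂ω₂ sin(θ₄−θ₂) / [r₃ sin(θ₃−θ₄)].
Numerator sine = +0.03839; denominator sine = -0.96945.
Result = 0.0118·47.33·(+0.03839) / (0.0322·(-0.96945)) = -0.68685 rad/s; magnitude 0.68685 rad/s.

0.687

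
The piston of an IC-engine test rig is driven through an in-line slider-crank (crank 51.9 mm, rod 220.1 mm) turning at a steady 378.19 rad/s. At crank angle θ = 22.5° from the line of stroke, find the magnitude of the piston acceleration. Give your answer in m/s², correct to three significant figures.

ω = 378.2 rad/s
x(θ) = r cosθ + √(L² − r² sin²θ); with ω constant, a = ω²·d²x/dθ².
d²x/dθ² = −r cosθ − r²(cos2θ)/√u − r⁴ sin²2θ/(4u^{3/2}),  u = L² − r² sin²θ = 0.0480495 m².
Substituting r = 0.0519 m, L = 0.2201 m, θ = 22.5°: d²x/dθ² = -0.056725 m.
a = ω²·d²x/dθ² = (378.2)²·(-0.056725) = -8113.2 m/s²;  |a| = 8113.2 m/s².

8110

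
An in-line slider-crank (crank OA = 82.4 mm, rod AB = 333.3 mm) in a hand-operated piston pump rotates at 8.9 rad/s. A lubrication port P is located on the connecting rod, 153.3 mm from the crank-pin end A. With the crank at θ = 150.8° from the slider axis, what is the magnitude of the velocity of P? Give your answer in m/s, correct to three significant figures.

ω = 8.9 rad/s.  Crank-pin speed |V_A| = rω = 0.73336 m/s, perpendicular to OA.
Rod angle: sinφ = −(r/L) sinθ ⇒ φ = -6.927°; ω_rod = −rω cosθ/√(L²−r²sin²θ) = +1.9348 rad/s.
V_P = V_A + ω_rod × AP, with AP = 0.1533 m along the rod.
Components: V_Px = −rω sinθ − a·ω_rod·sinφ = -0.322 m/s;  V_Py = rω cosθ + a·ω_rod·cosφ = -0.34572 m/s.
|V_P| = √(V_Px² + V_Py²) = 0.47245 m/s.

0.472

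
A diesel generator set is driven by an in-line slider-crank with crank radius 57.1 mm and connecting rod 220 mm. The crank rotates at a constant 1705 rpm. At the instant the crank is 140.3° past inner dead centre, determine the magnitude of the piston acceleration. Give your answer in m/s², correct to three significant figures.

1300

ω = 2π·1705/60 = 178.5 rad/s
x(θ) = r cosθ + √(L² − r² sin²θ); with ω constant, a = ω²·d²x/dθ².
d²x/dθ² = −r cosθ − r²(cos2θ)/√u − r⁴ sin²2θ/(4u^{3/2}),  u = L² − r² sin²θ = 0.0470697 m².
Substituting r = 0.0571 m, L = 0.22 m, θ = 140.3°: d²x/dθ² = +0.040917 m.
a = ω²·d²x/dθ² = (178.5)²·(+0.040917) = +1304.4 m/s²;  |a| = 1304.4 m/s².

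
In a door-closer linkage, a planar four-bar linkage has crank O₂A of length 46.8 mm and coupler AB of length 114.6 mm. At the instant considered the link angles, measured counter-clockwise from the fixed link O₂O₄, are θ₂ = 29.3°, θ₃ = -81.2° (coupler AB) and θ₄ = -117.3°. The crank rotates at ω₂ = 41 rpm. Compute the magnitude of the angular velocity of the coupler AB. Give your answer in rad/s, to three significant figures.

ω₂ = 4.294 rad/s (from 41 rpm).
Differentiating the loop-closure r₂e^{iθ₂}+r₃e^{iθ₃}=r₁+r₄e^{iθ₄} gives r₂ω₂e^{iθ₂}+r₃ω₃e^{iθ₃}=r₄ω₄e^{iθ₄}.
Eliminating the other unknown: ω₃ = r₂ω₂ sin(θ₄−θ₂) / [r₃ sin(θ₃−θ₄)].
Numerator sine = -0.55048; denominator sine = +0.58920.
Result = 0.0468·4.294·(-0.55048) / (0.1146·(+0.58920)) = -1.6382 rad/s; magnitude 1.6382 rad/s.

1.64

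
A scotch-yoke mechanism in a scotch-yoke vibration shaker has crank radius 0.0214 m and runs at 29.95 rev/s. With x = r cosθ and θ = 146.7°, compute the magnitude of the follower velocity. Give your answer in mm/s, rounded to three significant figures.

2210

ω = 188.2 rad/s (from 29.95 rev/s).
x = r cosθ ⇒ ẋ = −rω sinθ.
|v| = rω|sinθ| = 0.0214·188.2·|sin 146.7°| = 2.211 m/s = 2211 mm/s.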